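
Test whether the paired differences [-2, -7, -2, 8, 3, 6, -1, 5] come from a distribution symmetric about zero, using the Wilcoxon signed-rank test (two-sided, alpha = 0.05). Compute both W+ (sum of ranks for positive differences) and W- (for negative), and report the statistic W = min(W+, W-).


Step 1: Drop any zero differences (none here) and take |d_i|.
|d| = [2, 7, 2, 8, 3, 6, 1, 5]
Step 2: Midrank |d_i| (ties get averaged ranks).
ranks: |2|->2.5, |7|->7, |2|->2.5, |8|->8, |3|->4, |6|->6, |1|->1, |5|->5
Step 3: Attach original signs; sum ranks with positive sign and with negative sign.
W+ = 8 + 4 + 6 + 5 = 23
W- = 2.5 + 7 + 2.5 + 1 = 13
(Check: W+ + W- = 36 should equal n(n+1)/2 = 36.)
Step 4: Test statistic W = min(W+, W-) = 13.
Step 5: Ties in |d|, so use the tie-corrected normal approximation.
        E[W] = n(n+1)/4 = 8*9/4 = 18.
        Tie groups: |d|=2 (t=2); sum(t^3 - t) = 6.
        Var[W] = n(n+1)(2n+1)/24 - sum(t^3-t)/48 = 1224/24 - 6/48 = 50.875.
        z = (W - E[W]) / sqrt(Var[W]) = (13 - 18) / 7.1327 = -0.7010.
        Two-sided p = 2*Phi(z) = 0.483303.
Step 6: alpha = 0.05. fail to reject H0.

W+ = 23, W- = 13, W = min = 13, p = 0.483303, fail to reject H0.


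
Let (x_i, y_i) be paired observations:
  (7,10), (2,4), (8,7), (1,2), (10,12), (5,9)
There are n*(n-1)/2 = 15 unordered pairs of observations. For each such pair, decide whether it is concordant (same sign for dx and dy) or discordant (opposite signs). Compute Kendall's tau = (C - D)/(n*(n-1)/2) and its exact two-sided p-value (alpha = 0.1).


Step 1: Enumerate the 15 unordered pairs (i,j) with i<j and classify each by sign(x_j-x_i) * sign(y_j-y_i).
  (1,2):dx=-5,dy=-6->C; (1,3):dx=+1,dy=-3->D; (1,4):dx=-6,dy=-8->C; (1,5):dx=+3,dy=+2->C
  (1,6):dx=-2,dy=-1->C; (2,3):dx=+6,dy=+3->C; (2,4):dx=-1,dy=-2->C; (2,5):dx=+8,dy=+8->C
  (2,6):dx=+3,dy=+5->C; (3,4):dx=-7,dy=-5->C; (3,5):dx=+2,dy=+5->C; (3,6):dx=-3,dy=+2->D
  (4,5):dx=+9,dy=+10->C; (4,6):dx=+4,dy=+7->C; (5,6):dx=-5,dy=-3->C
Step 2: C = 13, D = 2, total pairs = 15.
Step 3: tau = (C - D)/(n(n-1)/2) = (13 - 2)/15 = 0.733333.
Step 4: Exact two-sided p-value (enumerate n! = 720 permutations of y under H0): p = 0.055556.
Step 5: alpha = 0.1. reject H0.

tau_b = 0.7333 (C=13, D=2), p = 0.055556, reject H0.


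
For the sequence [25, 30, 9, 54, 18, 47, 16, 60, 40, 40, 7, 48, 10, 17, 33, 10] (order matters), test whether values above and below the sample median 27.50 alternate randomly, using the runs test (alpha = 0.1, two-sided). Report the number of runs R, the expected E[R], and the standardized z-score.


Step 1: Compute median = 27.50; label A = above, B = below.
Labels in order: BABABABAAABABBAB  (n_A = 8, n_B = 8)
Step 2: Count runs R = 13.
Step 3: Under H0 (random ordering), E[R] = 2*n_A*n_B/(n_A+n_B) + 1 = 2*8*8/16 + 1 = 9.0000.
        Var[R] = 2*n_A*n_B*(2*n_A*n_B - n_A - n_B) / ((n_A+n_B)^2 * (n_A+n_B-1)) = 14336/3840 = 3.7333.
        SD[R] = 1.9322.
Step 4: Continuity-corrected z = (R - 0.5 - E[R]) / SD[R] = (13 - 0.5 - 9.0000) / 1.9322 = 1.8114.
Step 5: Two-sided p-value via normal approximation = 2*(1 - Phi(|z|)) = 0.070076.
Step 6: alpha = 0.1. reject H0.

R = 13, z = 1.8114, p = 0.070076, reject H0.


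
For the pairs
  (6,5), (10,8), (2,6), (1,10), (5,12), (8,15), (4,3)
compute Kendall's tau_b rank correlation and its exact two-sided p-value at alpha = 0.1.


Step 1: Enumerate the 21 unordered pairs (i,j) with i<j and classify each by sign(x_j-x_i) * sign(y_j-y_i).
  (1,2):dx=+4,dy=+3->C; (1,3):dx=-4,dy=+1->D; (1,4):dx=-5,dy=+5->D; (1,5):dx=-1,dy=+7->D
  (1,6):dx=+2,dy=+10->C; (1,7):dx=-2,dy=-2->C; (2,3):dx=-8,dy=-2->C; (2,4):dx=-9,dy=+2->D
  (2,5):dx=-5,dy=+4->D; (2,6):dx=-2,dy=+7->D; (2,7):dx=-6,dy=-5->C; (3,4):dx=-1,dy=+4->D
  (3,5):dx=+3,dy=+6->C; (3,6):dx=+6,dy=+9->C; (3,7):dx=+2,dy=-3->D; (4,5):dx=+4,dy=+2->C
  (4,6):dx=+7,dy=+5->C; (4,7):dx=+3,dy=-7->D; (5,6):dx=+3,dy=+3->C; (5,7):dx=-1,dy=-9->C
  (6,7):dx=-4,dy=-12->C
Step 2: C = 12, D = 9, total pairs = 21.
Step 3: tau = (C - D)/(n(n-1)/2) = (12 - 9)/21 = 0.142857.
Step 4: Exact two-sided p-value (enumerate n! = 5040 permutations of y under H0): p = 0.772619.
Step 5: alpha = 0.1. fail to reject H0.

tau_b = 0.1429 (C=12, D=9), p = 0.772619, fail to reject H0.


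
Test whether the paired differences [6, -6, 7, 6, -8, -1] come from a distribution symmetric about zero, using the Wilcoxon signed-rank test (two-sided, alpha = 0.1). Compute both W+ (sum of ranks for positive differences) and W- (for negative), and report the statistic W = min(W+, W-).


Step 1: Drop any zero differences (none here) and take |d_i|.
|d| = [6, 6, 7, 6, 8, 1]
Step 2: Midrank |d_i| (ties get averaged ranks).
ranks: |6|->3, |6|->3, |7|->5, |6|->3, |8|->6, |1|->1
Step 3: Attach original signs; sum ranks with positive sign and with negative sign.
W+ = 3 + 5 + 3 = 11
W- = 3 + 6 + 1 = 10
(Check: W+ + W- = 21 should equal n(n+1)/2 = 21.)
Step 4: Test statistic W = min(W+, W-) = 10.
Step 5: Ties in |d|, so use the tie-corrected normal approximation.
        E[W] = n(n+1)/4 = 6*7/4 = 10.5.
        Tie groups: |d|=6 (t=3); sum(t^3 - t) = 24.
        Var[W] = n(n+1)(2n+1)/24 - sum(t^3-t)/48 = 546/24 - 24/48 = 22.25.
        z = (W - E[W]) / sqrt(Var[W]) = (10 - 10.5) / 4.7170 = -0.1060.
        Two-sided p = 2*Phi(z) = 0.915583.
Step 6: alpha = 0.1. fail to reject H0.

W+ = 11, W- = 10, W = min = 10, p = 0.915583, fail to reject H0.


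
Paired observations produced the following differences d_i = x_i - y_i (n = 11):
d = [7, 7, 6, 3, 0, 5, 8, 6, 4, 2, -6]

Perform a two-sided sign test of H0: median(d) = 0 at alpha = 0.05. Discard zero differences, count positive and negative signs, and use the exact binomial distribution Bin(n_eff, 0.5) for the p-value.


Step 1: Discard zero differences. Original n = 11; n_eff = number of nonzero differences = 10.
Nonzero differences (with sign): +7, +7, +6, +3, +5, +8, +6, +4, +2, -6
Step 2: Count signs: positive = 9, negative = 1.
Step 3: Under H0: P(positive) = 0.5, so the number of positives S ~ Bin(10, 0.5).
Step 4: Two-sided exact p-value = sum of Bin(10,0.5) probabilities at or below the observed probability = 0.021484.
Step 5: alpha = 0.05. reject H0.

n_eff = 10, pos = 9, neg = 1, p = 0.021484, reject H0.


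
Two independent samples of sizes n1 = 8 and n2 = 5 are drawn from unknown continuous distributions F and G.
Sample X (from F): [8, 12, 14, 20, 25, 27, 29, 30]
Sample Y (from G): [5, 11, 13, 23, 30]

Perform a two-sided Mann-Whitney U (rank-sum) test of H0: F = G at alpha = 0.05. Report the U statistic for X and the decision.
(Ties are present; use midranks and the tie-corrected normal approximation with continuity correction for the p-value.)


Step 1: Combine and sort all 13 observations; assign midranks.
sorted (value, group): (5,Y), (8,X), (11,Y), (12,X), (13,Y), (14,X), (20,X), (23,Y), (25,X), (27,X), (29,X), (30,X), (30,Y)
ranks: 5->1, 8->2, 11->3, 12->4, 13->5, 14->6, 20->7, 23->8, 25->9, 27->10, 29->11, 30->12.5, 30->12.5
Step 2: Rank sum for X: R1 = 2 + 4 + 6 + 7 + 9 + 10 + 11 + 12.5 = 61.5.
Step 3: U_X = R1 - n1(n1+1)/2 = 61.5 - 8*9/2 = 61.5 - 36 = 25.5.
       U_Y = n1*n2 - U_X = 40 - 25.5 = 14.5.
Step 4: Ties are present, so use the tie-corrected normal approximation (with continuity correction) for the p-value.
Step 5: p-value = 0.463600; compare to alpha = 0.05. fail to reject H0.

U_X = 25.5, p = 0.463600, fail to reject H0 at alpha = 0.05.


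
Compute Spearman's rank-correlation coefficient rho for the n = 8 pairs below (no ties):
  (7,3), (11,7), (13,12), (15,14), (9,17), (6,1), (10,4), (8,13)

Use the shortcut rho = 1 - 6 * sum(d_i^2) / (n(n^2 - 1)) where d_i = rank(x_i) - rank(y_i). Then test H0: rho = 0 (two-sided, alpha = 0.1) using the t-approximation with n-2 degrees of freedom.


Step 1: Rank x and y separately (midranks; no ties here).
rank(x): 7->2, 11->6, 13->7, 15->8, 9->4, 6->1, 10->5, 8->3
rank(y): 3->2, 7->4, 12->5, 14->7, 17->8, 1->1, 4->3, 13->6
Step 2: d_i = R_x(i) - R_y(i); compute d_i^2.
  (2-2)^2=0, (6-4)^2=4, (7-5)^2=4, (8-7)^2=1, (4-8)^2=16, (1-1)^2=0, (5-3)^2=4, (3-6)^2=9
sum(d^2) = 38.
Step 3: rho = 1 - 6*38 / (8*(8^2 - 1)) = 1 - 228/504 = 0.547619.
Step 4: Under H0, t = rho * sqrt((n-2)/(1-rho^2)) = 1.6031 ~ t(6).
Step 5: Two-sided p-value from the t-distribution with 6 df = 0.160026.
Step 6: alpha = 0.1. fail to reject H0.

rho = 0.5476, p = 0.160026, fail to reject H0 at alpha = 0.1.


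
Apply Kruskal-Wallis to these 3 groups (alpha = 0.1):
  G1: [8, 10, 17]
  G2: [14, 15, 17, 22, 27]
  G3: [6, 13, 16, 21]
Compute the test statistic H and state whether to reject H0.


Step 1: Combine all N = 12 observations and assign midranks.
sorted (value, group, rank): (6,G3,1), (8,G1,2), (10,G1,3), (13,G3,4), (14,G2,5), (15,G2,6), (16,G3,7), (17,G1,8.5), (17,G2,8.5), (21,G3,10), (22,G2,11), (27,G2,12)
Step 2: Sum ranks within each group.
R_1 = 13.5 (n_1 = 3)
R_2 = 42.5 (n_2 = 5)
R_3 = 22 (n_3 = 4)
Step 3: H = 12/(N(N+1)) * sum(R_i^2/n_i) - 3(N+1)
     = 12/(12*13) * (13.5^2/3 + 42.5^2/5 + 22^2/4) - 3*13
     = 0.076923 * 543 - 39
     = 2.769231.
Step 4: Ties present; correction factor C = 1 - 6/(12^3 - 12) = 0.996503. Corrected H = 2.769231 / 0.996503 = 2.778947.
Step 5: Under H0, H ~ chi^2(2); p-value = 0.249206.
Step 6: alpha = 0.1. fail to reject H0.

H = 2.7789, df = 2, p = 0.249206, fail to reject H0.


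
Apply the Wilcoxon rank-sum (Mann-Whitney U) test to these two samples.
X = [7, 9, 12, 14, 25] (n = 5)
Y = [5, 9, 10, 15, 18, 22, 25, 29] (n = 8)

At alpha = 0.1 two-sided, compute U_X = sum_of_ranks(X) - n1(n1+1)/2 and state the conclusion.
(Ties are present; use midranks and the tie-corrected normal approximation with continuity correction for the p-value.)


Step 1: Combine and sort all 13 observations; assign midranks.
sorted (value, group): (5,Y), (7,X), (9,X), (9,Y), (10,Y), (12,X), (14,X), (15,Y), (18,Y), (22,Y), (25,X), (25,Y), (29,Y)
ranks: 5->1, 7->2, 9->3.5, 9->3.5, 10->5, 12->6, 14->7, 15->8, 18->9, 22->10, 25->11.5, 25->11.5, 29->13
Step 2: Rank sum for X: R1 = 2 + 3.5 + 6 + 7 + 11.5 = 30.
Step 3: U_X = R1 - n1(n1+1)/2 = 30 - 5*6/2 = 30 - 15 = 15.
       U_Y = n1*n2 - U_X = 40 - 15 = 25.
Step 4: Ties are present, so use the tie-corrected normal approximation (with continuity correction) for the p-value.
Step 5: p-value = 0.508901; compare to alpha = 0.1. fail to reject H0.

U_X = 15, p = 0.508901, fail to reject H0 at alpha = 0.1.


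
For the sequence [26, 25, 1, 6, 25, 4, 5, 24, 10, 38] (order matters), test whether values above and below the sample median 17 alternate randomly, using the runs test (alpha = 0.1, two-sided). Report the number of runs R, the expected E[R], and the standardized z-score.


Step 1: Compute median = 17; label A = above, B = below.
Labels in order: AABBABBABA  (n_A = 5, n_B = 5)
Step 2: Count runs R = 7.
Step 3: Under H0 (random ordering), E[R] = 2*n_A*n_B/(n_A+n_B) + 1 = 2*5*5/10 + 1 = 6.0000.
        Var[R] = 2*n_A*n_B*(2*n_A*n_B - n_A - n_B) / ((n_A+n_B)^2 * (n_A+n_B-1)) = 2000/900 = 2.2222.
        SD[R] = 1.4907.
Step 4: Continuity-corrected z = (R - 0.5 - E[R]) / SD[R] = (7 - 0.5 - 6.0000) / 1.4907 = 0.3354.
Step 5: Two-sided p-value via normal approximation = 2*(1 - Phi(|z|)) = 0.737316.
Step 6: alpha = 0.1. fail to reject H0.

R = 7, z = 0.3354, p = 0.737316, fail to reject H0.


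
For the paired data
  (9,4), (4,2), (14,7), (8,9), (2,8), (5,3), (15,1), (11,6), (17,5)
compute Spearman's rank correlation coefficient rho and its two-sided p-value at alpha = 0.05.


Step 1: Rank x and y separately (midranks; no ties here).
rank(x): 9->5, 4->2, 14->7, 8->4, 2->1, 5->3, 15->8, 11->6, 17->9
rank(y): 4->4, 2->2, 7->7, 9->9, 8->8, 3->3, 1->1, 6->6, 5->5
Step 2: d_i = R_x(i) - R_y(i); compute d_i^2.
  (5-4)^2=1, (2-2)^2=0, (7-7)^2=0, (4-9)^2=25, (1-8)^2=49, (3-3)^2=0, (8-1)^2=49, (6-6)^2=0, (9-5)^2=16
sum(d^2) = 140.
Step 3: rho = 1 - 6*140 / (9*(9^2 - 1)) = 1 - 840/720 = -0.166667.
Step 4: Under H0, t = rho * sqrt((n-2)/(1-rho^2)) = -0.4472 ~ t(7).
Step 5: Two-sided p-value from the t-distribution with 7 df = 0.668231.
Step 6: alpha = 0.05. fail to reject H0.

rho = -0.1667, p = 0.668231, fail to reject H0 at alpha = 0.05.


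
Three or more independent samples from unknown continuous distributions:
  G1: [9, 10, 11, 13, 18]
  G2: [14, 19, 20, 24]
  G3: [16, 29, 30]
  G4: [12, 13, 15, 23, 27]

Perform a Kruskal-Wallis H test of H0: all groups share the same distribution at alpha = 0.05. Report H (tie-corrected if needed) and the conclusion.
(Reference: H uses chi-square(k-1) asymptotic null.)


Step 1: Combine all N = 17 observations and assign midranks.
sorted (value, group, rank): (9,G1,1), (10,G1,2), (11,G1,3), (12,G4,4), (13,G1,5.5), (13,G4,5.5), (14,G2,7), (15,G4,8), (16,G3,9), (18,G1,10), (19,G2,11), (20,G2,12), (23,G4,13), (24,G2,14), (27,G4,15), (29,G3,16), (30,G3,17)
Step 2: Sum ranks within each group.
R_1 = 21.5 (n_1 = 5)
R_2 = 44 (n_2 = 4)
R_3 = 42 (n_3 = 3)
R_4 = 45.5 (n_4 = 5)
Step 3: H = 12/(N(N+1)) * sum(R_i^2/n_i) - 3(N+1)
     = 12/(17*18) * (21.5^2/5 + 44^2/4 + 42^2/3 + 45.5^2/5) - 3*18
     = 0.039216 * 1578.5 - 54
     = 7.901961.
Step 4: Ties present; correction factor C = 1 - 6/(17^3 - 17) = 0.998775. Corrected H = 7.901961 / 0.998775 = 7.911656.
Step 5: Under H0, H ~ chi^2(3); p-value = 0.047873.
Step 6: alpha = 0.05. reject H0.

H = 7.9117, df = 3, p = 0.047873, reject H0.


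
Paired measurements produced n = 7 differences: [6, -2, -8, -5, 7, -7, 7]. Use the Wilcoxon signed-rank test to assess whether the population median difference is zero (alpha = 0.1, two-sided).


Step 1: Drop any zero differences (none here) and take |d_i|.
|d| = [6, 2, 8, 5, 7, 7, 7]
Step 2: Midrank |d_i| (ties get averaged ranks).
ranks: |6|->3, |2|->1, |8|->7, |5|->2, |7|->5, |7|->5, |7|->5
Step 3: Attach original signs; sum ranks with positive sign and with negative sign.
W+ = 3 + 5 + 5 = 13
W- = 1 + 7 + 2 + 5 = 15
(Check: W+ + W- = 28 should equal n(n+1)/2 = 28.)
Step 4: Test statistic W = min(W+, W-) = 13.
Step 5: Ties in |d|, so use the tie-corrected normal approximation.
        E[W] = n(n+1)/4 = 7*8/4 = 14.
        Tie groups: |d|=7 (t=3); sum(t^3 - t) = 24.
        Var[W] = n(n+1)(2n+1)/24 - sum(t^3-t)/48 = 840/24 - 24/48 = 34.5.
        z = (W - E[W]) / sqrt(Var[W]) = (13 - 14) / 5.8737 = -0.1703.
        Two-sided p = 2*Phi(z) = 0.864813.
Step 6: alpha = 0.1. fail to reject H0.

W+ = 13, W- = 15, W = min = 13, p = 0.864813, fail to reject H0.


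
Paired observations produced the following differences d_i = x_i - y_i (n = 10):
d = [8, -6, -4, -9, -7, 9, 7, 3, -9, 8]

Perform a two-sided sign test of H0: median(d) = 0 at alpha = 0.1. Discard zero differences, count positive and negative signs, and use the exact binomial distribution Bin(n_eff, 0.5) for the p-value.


Step 1: Discard zero differences. Original n = 10; n_eff = number of nonzero differences = 10.
Nonzero differences (with sign): +8, -6, -4, -9, -7, +9, +7, +3, -9, +8
Step 2: Count signs: positive = 5, negative = 5.
Step 3: Under H0: P(positive) = 0.5, so the number of positives S ~ Bin(10, 0.5).
Step 4: Two-sided exact p-value = sum of Bin(10,0.5) probabilities at or below the observed probability = 1.000000.
Step 5: alpha = 0.1. fail to reject H0.

n_eff = 10, pos = 5, neg = 5, p = 1.000000, fail to reject H0.


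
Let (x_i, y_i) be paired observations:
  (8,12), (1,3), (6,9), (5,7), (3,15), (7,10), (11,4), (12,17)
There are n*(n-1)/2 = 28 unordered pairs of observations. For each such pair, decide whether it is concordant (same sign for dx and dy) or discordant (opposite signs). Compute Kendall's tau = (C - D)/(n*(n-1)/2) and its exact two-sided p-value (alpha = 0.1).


Step 1: Enumerate the 28 unordered pairs (i,j) with i<j and classify each by sign(x_j-x_i) * sign(y_j-y_i).
  (1,2):dx=-7,dy=-9->C; (1,3):dx=-2,dy=-3->C; (1,4):dx=-3,dy=-5->C; (1,5):dx=-5,dy=+3->D
  (1,6):dx=-1,dy=-2->C; (1,7):dx=+3,dy=-8->D; (1,8):dx=+4,dy=+5->C; (2,3):dx=+5,dy=+6->C
  (2,4):dx=+4,dy=+4->C; (2,5):dx=+2,dy=+12->C; (2,6):dx=+6,dy=+7->C; (2,7):dx=+10,dy=+1->C
  (2,8):dx=+11,dy=+14->C; (3,4):dx=-1,dy=-2->C; (3,5):dx=-3,dy=+6->D; (3,6):dx=+1,dy=+1->C
  (3,7):dx=+5,dy=-5->D; (3,8):dx=+6,dy=+8->C; (4,5):dx=-2,dy=+8->D; (4,6):dx=+2,dy=+3->C
  (4,7):dx=+6,dy=-3->D; (4,8):dx=+7,dy=+10->C; (5,6):dx=+4,dy=-5->D; (5,7):dx=+8,dy=-11->D
  (5,8):dx=+9,dy=+2->C; (6,7):dx=+4,dy=-6->D; (6,8):dx=+5,dy=+7->C; (7,8):dx=+1,dy=+13->C
Step 2: C = 19, D = 9, total pairs = 28.
Step 3: tau = (C - D)/(n(n-1)/2) = (19 - 9)/28 = 0.357143.
Step 4: Exact two-sided p-value (enumerate n! = 40320 permutations of y under H0): p = 0.275099.
Step 5: alpha = 0.1. fail to reject H0.

tau_b = 0.3571 (C=19, D=9), p = 0.275099, fail to reject H0.


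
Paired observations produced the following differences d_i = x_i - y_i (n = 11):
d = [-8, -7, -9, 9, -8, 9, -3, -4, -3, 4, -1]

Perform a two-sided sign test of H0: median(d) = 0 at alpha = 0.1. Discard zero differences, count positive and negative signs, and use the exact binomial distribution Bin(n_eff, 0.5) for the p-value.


Step 1: Discard zero differences. Original n = 11; n_eff = number of nonzero differences = 11.
Nonzero differences (with sign): -8, -7, -9, +9, -8, +9, -3, -4, -3, +4, -1
Step 2: Count signs: positive = 3, negative = 8.
Step 3: Under H0: P(positive) = 0.5, so the number of positives S ~ Bin(11, 0.5).
Step 4: Two-sided exact p-value = sum of Bin(11,0.5) probabilities at or below the observed probability = 0.226562.
Step 5: alpha = 0.1. fail to reject H0.

n_eff = 11, pos = 3, neg = 8, p = 0.226562, fail to reject H0.


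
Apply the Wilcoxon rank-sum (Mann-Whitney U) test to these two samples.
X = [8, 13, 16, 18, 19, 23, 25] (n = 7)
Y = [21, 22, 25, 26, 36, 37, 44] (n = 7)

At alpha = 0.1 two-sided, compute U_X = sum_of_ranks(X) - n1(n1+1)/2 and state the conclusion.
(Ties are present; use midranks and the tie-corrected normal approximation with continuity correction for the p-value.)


Step 1: Combine and sort all 14 observations; assign midranks.
sorted (value, group): (8,X), (13,X), (16,X), (18,X), (19,X), (21,Y), (22,Y), (23,X), (25,X), (25,Y), (26,Y), (36,Y), (37,Y), (44,Y)
ranks: 8->1, 13->2, 16->3, 18->4, 19->5, 21->6, 22->7, 23->8, 25->9.5, 25->9.5, 26->11, 36->12, 37->13, 44->14
Step 2: Rank sum for X: R1 = 1 + 2 + 3 + 4 + 5 + 8 + 9.5 = 32.5.
Step 3: U_X = R1 - n1(n1+1)/2 = 32.5 - 7*8/2 = 32.5 - 28 = 4.5.
       U_Y = n1*n2 - U_X = 49 - 4.5 = 44.5.
Step 4: Ties are present, so use the tie-corrected normal approximation (with continuity correction) for the p-value.
Step 5: p-value = 0.012618; compare to alpha = 0.1. reject H0.

U_X = 4.5, p = 0.012618, reject H0 at alpha = 0.1.


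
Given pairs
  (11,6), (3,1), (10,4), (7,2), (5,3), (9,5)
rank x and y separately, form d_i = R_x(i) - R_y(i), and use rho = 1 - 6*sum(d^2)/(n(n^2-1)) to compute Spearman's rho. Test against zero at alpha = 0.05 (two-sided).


Step 1: Rank x and y separately (midranks; no ties here).
rank(x): 11->6, 3->1, 10->5, 7->3, 5->2, 9->4
rank(y): 6->6, 1->1, 4->4, 2->2, 3->3, 5->5
Step 2: d_i = R_x(i) - R_y(i); compute d_i^2.
  (6-6)^2=0, (1-1)^2=0, (5-4)^2=1, (3-2)^2=1, (2-3)^2=1, (4-5)^2=1
sum(d^2) = 4.
Step 3: rho = 1 - 6*4 / (6*(6^2 - 1)) = 1 - 24/210 = 0.885714.
Step 4: Under H0, t = rho * sqrt((n-2)/(1-rho^2)) = 3.8158 ~ t(4).
Step 5: Two-sided p-value from the t-distribution with 4 df = 0.018845.
Step 6: alpha = 0.05. reject H0.

rho = 0.8857, p = 0.018845, reject H0 at alpha = 0.05.


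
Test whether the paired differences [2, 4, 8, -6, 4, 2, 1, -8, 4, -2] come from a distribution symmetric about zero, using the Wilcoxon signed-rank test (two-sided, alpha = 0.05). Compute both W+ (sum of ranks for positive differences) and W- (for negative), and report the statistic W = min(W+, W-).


Step 1: Drop any zero differences (none here) and take |d_i|.
|d| = [2, 4, 8, 6, 4, 2, 1, 8, 4, 2]
Step 2: Midrank |d_i| (ties get averaged ranks).
ranks: |2|->3, |4|->6, |8|->9.5, |6|->8, |4|->6, |2|->3, |1|->1, |8|->9.5, |4|->6, |2|->3
Step 3: Attach original signs; sum ranks with positive sign and with negative sign.
W+ = 3 + 6 + 9.5 + 6 + 3 + 1 + 6 = 34.5
W- = 8 + 9.5 + 3 = 20.5
(Check: W+ + W- = 55 should equal n(n+1)/2 = 55.)
Step 4: Test statistic W = min(W+, W-) = 20.5.
Step 5: Ties in |d|, so use the tie-corrected normal approximation.
        E[W] = n(n+1)/4 = 10*11/4 = 27.5.
        Tie groups: |d|=2 (t=3), |d|=4 (t=3), |d|=8 (t=2); sum(t^3 - t) = 54.
        Var[W] = n(n+1)(2n+1)/24 - sum(t^3-t)/48 = 2310/24 - 54/48 = 95.125.
        z = (W - E[W]) / sqrt(Var[W]) = (20.5 - 27.5) / 9.7532 = -0.7177.
        Two-sided p = 2*Phi(z) = 0.472934.
Step 6: alpha = 0.05. fail to reject H0.

W+ = 34.5, W- = 20.5, W = min = 20.5, p = 0.472934, fail to reject H0.


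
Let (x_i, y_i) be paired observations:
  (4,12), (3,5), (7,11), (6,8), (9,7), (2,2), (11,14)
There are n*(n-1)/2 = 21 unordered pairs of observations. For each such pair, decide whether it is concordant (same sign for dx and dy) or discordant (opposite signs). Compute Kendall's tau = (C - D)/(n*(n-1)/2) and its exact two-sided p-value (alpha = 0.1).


Step 1: Enumerate the 21 unordered pairs (i,j) with i<j and classify each by sign(x_j-x_i) * sign(y_j-y_i).
  (1,2):dx=-1,dy=-7->C; (1,3):dx=+3,dy=-1->D; (1,4):dx=+2,dy=-4->D; (1,5):dx=+5,dy=-5->D
  (1,6):dx=-2,dy=-10->C; (1,7):dx=+7,dy=+2->C; (2,3):dx=+4,dy=+6->C; (2,4):dx=+3,dy=+3->C
  (2,5):dx=+6,dy=+2->C; (2,6):dx=-1,dy=-3->C; (2,7):dx=+8,dy=+9->C; (3,4):dx=-1,dy=-3->C
  (3,5):dx=+2,dy=-4->D; (3,6):dx=-5,dy=-9->C; (3,7):dx=+4,dy=+3->C; (4,5):dx=+3,dy=-1->D
  (4,6):dx=-4,dy=-6->C; (4,7):dx=+5,dy=+6->C; (5,6):dx=-7,dy=-5->C; (5,7):dx=+2,dy=+7->C
  (6,7):dx=+9,dy=+12->C
Step 2: C = 16, D = 5, total pairs = 21.
Step 3: tau = (C - D)/(n(n-1)/2) = (16 - 5)/21 = 0.523810.
Step 4: Exact two-sided p-value (enumerate n! = 5040 permutations of y under H0): p = 0.136111.
Step 5: alpha = 0.1. fail to reject H0.

tau_b = 0.5238 (C=16, D=5), p = 0.136111, fail to reject H0.


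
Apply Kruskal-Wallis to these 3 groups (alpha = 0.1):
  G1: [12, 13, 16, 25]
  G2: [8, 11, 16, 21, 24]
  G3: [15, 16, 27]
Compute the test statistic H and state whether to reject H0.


Step 1: Combine all N = 12 observations and assign midranks.
sorted (value, group, rank): (8,G2,1), (11,G2,2), (12,G1,3), (13,G1,4), (15,G3,5), (16,G1,7), (16,G2,7), (16,G3,7), (21,G2,9), (24,G2,10), (25,G1,11), (27,G3,12)
Step 2: Sum ranks within each group.
R_1 = 25 (n_1 = 4)
R_2 = 29 (n_2 = 5)
R_3 = 24 (n_3 = 3)
Step 3: H = 12/(N(N+1)) * sum(R_i^2/n_i) - 3(N+1)
     = 12/(12*13) * (25^2/4 + 29^2/5 + 24^2/3) - 3*13
     = 0.076923 * 516.45 - 39
     = 0.726923.
Step 4: Ties present; correction factor C = 1 - 24/(12^3 - 12) = 0.986014. Corrected H = 0.726923 / 0.986014 = 0.737234.
Step 5: Under H0, H ~ chi^2(2); p-value = 0.691690.
Step 6: alpha = 0.1. fail to reject H0.

H = 0.7372, df = 2, p = 0.691690, fail to reject H0.


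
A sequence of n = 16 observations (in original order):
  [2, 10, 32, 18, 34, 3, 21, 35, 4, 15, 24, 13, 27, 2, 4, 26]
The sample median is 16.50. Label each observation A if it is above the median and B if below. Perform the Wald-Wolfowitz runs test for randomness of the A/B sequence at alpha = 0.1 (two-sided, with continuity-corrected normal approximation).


Step 1: Compute median = 16.50; label A = above, B = below.
Labels in order: BBAAABAABBABABBA  (n_A = 8, n_B = 8)
Step 2: Count runs R = 10.
Step 3: Under H0 (random ordering), E[R] = 2*n_A*n_B/(n_A+n_B) + 1 = 2*8*8/16 + 1 = 9.0000.
        Var[R] = 2*n_A*n_B*(2*n_A*n_B - n_A - n_B) / ((n_A+n_B)^2 * (n_A+n_B-1)) = 14336/3840 = 3.7333.
        SD[R] = 1.9322.
Step 4: Continuity-corrected z = (R - 0.5 - E[R]) / SD[R] = (10 - 0.5 - 9.0000) / 1.9322 = 0.2588.
Step 5: Two-sided p-value via normal approximation = 2*(1 - Phi(|z|)) = 0.795809.
Step 6: alpha = 0.1. fail to reject H0.

R = 10, z = 0.2588, p = 0.795809, fail to reject H0.


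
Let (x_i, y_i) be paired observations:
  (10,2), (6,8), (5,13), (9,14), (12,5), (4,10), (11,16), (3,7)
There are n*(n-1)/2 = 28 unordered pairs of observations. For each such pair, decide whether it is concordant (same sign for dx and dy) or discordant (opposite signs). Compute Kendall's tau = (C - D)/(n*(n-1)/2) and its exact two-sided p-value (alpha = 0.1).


Step 1: Enumerate the 28 unordered pairs (i,j) with i<j and classify each by sign(x_j-x_i) * sign(y_j-y_i).
  (1,2):dx=-4,dy=+6->D; (1,3):dx=-5,dy=+11->D; (1,4):dx=-1,dy=+12->D; (1,5):dx=+2,dy=+3->C
  (1,6):dx=-6,dy=+8->D; (1,7):dx=+1,dy=+14->C; (1,8):dx=-7,dy=+5->D; (2,3):dx=-1,dy=+5->D
  (2,4):dx=+3,dy=+6->C; (2,5):dx=+6,dy=-3->D; (2,6):dx=-2,dy=+2->D; (2,7):dx=+5,dy=+8->C
  (2,8):dx=-3,dy=-1->C; (3,4):dx=+4,dy=+1->C; (3,5):dx=+7,dy=-8->D; (3,6):dx=-1,dy=-3->C
  (3,7):dx=+6,dy=+3->C; (3,8):dx=-2,dy=-6->C; (4,5):dx=+3,dy=-9->D; (4,6):dx=-5,dy=-4->C
  (4,7):dx=+2,dy=+2->C; (4,8):dx=-6,dy=-7->C; (5,6):dx=-8,dy=+5->D; (5,7):dx=-1,dy=+11->D
  (5,8):dx=-9,dy=+2->D; (6,7):dx=+7,dy=+6->C; (6,8):dx=-1,dy=-3->C; (7,8):dx=-8,dy=-9->C
Step 2: C = 15, D = 13, total pairs = 28.
Step 3: tau = (C - D)/(n(n-1)/2) = (15 - 13)/28 = 0.071429.
Step 4: Exact two-sided p-value (enumerate n! = 40320 permutations of y under H0): p = 0.904861.
Step 5: alpha = 0.1. fail to reject H0.

tau_b = 0.0714 (C=15, D=13), p = 0.904861, fail to reject H0.


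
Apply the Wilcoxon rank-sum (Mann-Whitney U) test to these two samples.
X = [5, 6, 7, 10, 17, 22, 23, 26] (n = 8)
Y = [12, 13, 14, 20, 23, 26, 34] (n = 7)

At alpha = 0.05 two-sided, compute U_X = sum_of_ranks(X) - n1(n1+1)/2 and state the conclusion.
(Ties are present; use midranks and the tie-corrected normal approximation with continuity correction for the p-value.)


Step 1: Combine and sort all 15 observations; assign midranks.
sorted (value, group): (5,X), (6,X), (7,X), (10,X), (12,Y), (13,Y), (14,Y), (17,X), (20,Y), (22,X), (23,X), (23,Y), (26,X), (26,Y), (34,Y)
ranks: 5->1, 6->2, 7->3, 10->4, 12->5, 13->6, 14->7, 17->8, 20->9, 22->10, 23->11.5, 23->11.5, 26->13.5, 26->13.5, 34->15
Step 2: Rank sum for X: R1 = 1 + 2 + 3 + 4 + 8 + 10 + 11.5 + 13.5 = 53.
Step 3: U_X = R1 - n1(n1+1)/2 = 53 - 8*9/2 = 53 - 36 = 17.
       U_Y = n1*n2 - U_X = 56 - 17 = 39.
Step 4: Ties are present, so use the tie-corrected normal approximation (with continuity correction) for the p-value.
Step 5: p-value = 0.223485; compare to alpha = 0.05. fail to reject H0.

U_X = 17, p = 0.223485, fail to reject H0 at alpha = 0.05.


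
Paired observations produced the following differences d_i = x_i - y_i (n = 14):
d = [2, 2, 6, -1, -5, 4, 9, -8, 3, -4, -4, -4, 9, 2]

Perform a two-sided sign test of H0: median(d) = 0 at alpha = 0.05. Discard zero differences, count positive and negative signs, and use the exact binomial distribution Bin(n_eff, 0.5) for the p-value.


Step 1: Discard zero differences. Original n = 14; n_eff = number of nonzero differences = 14.
Nonzero differences (with sign): +2, +2, +6, -1, -5, +4, +9, -8, +3, -4, -4, -4, +9, +2
Step 2: Count signs: positive = 8, negative = 6.
Step 3: Under H0: P(positive) = 0.5, so the number of positives S ~ Bin(14, 0.5).
Step 4: Two-sided exact p-value = sum of Bin(14,0.5) probabilities at or below the observed probability = 0.790527.
Step 5: alpha = 0.05. fail to reject H0.

n_eff = 14, pos = 8, neg = 6, p = 0.790527, fail to reject H0.


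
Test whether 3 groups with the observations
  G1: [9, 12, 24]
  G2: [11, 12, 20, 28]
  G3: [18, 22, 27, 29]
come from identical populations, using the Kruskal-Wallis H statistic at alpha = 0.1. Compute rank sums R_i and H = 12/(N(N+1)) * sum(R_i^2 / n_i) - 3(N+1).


Step 1: Combine all N = 11 observations and assign midranks.
sorted (value, group, rank): (9,G1,1), (11,G2,2), (12,G1,3.5), (12,G2,3.5), (18,G3,5), (20,G2,6), (22,G3,7), (24,G1,8), (27,G3,9), (28,G2,10), (29,G3,11)
Step 2: Sum ranks within each group.
R_1 = 12.5 (n_1 = 3)
R_2 = 21.5 (n_2 = 4)
R_3 = 32 (n_3 = 4)
Step 3: H = 12/(N(N+1)) * sum(R_i^2/n_i) - 3(N+1)
     = 12/(11*12) * (12.5^2/3 + 21.5^2/4 + 32^2/4) - 3*12
     = 0.090909 * 423.646 - 36
     = 2.513258.
Step 4: Ties present; correction factor C = 1 - 6/(11^3 - 11) = 0.995455. Corrected H = 2.513258 / 0.995455 = 2.524734.
Step 5: Under H0, H ~ chi^2(2); p-value = 0.282983.
Step 6: alpha = 0.1. fail to reject H0.

H = 2.5247, df = 2, p = 0.282983, fail to reject H0.


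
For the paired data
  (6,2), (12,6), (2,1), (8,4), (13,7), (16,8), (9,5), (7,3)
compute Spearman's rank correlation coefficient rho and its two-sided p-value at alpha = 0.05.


Step 1: Rank x and y separately (midranks; no ties here).
rank(x): 6->2, 12->6, 2->1, 8->4, 13->7, 16->8, 9->5, 7->3
rank(y): 2->2, 6->6, 1->1, 4->4, 7->7, 8->8, 5->5, 3->3
Step 2: d_i = R_x(i) - R_y(i); compute d_i^2.
  (2-2)^2=0, (6-6)^2=0, (1-1)^2=0, (4-4)^2=0, (7-7)^2=0, (8-8)^2=0, (5-5)^2=0, (3-3)^2=0
sum(d^2) = 0.
Step 3: rho = 1 - 6*0 / (8*(8^2 - 1)) = 1 - 0/504 = 1.000000.
Step 5: Two-sided p-value from the t-distribution with 6 df = 0.000000.
Step 6: alpha = 0.05. reject H0.

rho = 1.0000, p = 0.000000, reject H0 at alpha = 0.05.


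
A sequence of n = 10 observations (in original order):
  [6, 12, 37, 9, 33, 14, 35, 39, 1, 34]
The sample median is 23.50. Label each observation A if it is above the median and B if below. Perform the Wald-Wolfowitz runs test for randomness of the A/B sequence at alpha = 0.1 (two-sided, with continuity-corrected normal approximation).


Step 1: Compute median = 23.50; label A = above, B = below.
Labels in order: BBABABAABA  (n_A = 5, n_B = 5)
Step 2: Count runs R = 8.
Step 3: Under H0 (random ordering), E[R] = 2*n_A*n_B/(n_A+n_B) + 1 = 2*5*5/10 + 1 = 6.0000.
        Var[R] = 2*n_A*n_B*(2*n_A*n_B - n_A - n_B) / ((n_A+n_B)^2 * (n_A+n_B-1)) = 2000/900 = 2.2222.
        SD[R] = 1.4907.
Step 4: Continuity-corrected z = (R - 0.5 - E[R]) / SD[R] = (8 - 0.5 - 6.0000) / 1.4907 = 1.0062.
Step 5: Two-sided p-value via normal approximation = 2*(1 - Phi(|z|)) = 0.314305.
Step 6: alpha = 0.1. fail to reject H0.

R = 8, z = 1.0062, p = 0.314305, fail to reject H0.


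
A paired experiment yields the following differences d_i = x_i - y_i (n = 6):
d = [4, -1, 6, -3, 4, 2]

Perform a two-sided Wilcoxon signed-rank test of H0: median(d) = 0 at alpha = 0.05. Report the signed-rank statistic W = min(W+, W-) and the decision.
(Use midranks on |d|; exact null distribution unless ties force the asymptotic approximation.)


Step 1: Drop any zero differences (none here) and take |d_i|.
|d| = [4, 1, 6, 3, 4, 2]
Step 2: Midrank |d_i| (ties get averaged ranks).
ranks: |4|->4.5, |1|->1, |6|->6, |3|->3, |4|->4.5, |2|->2
Step 3: Attach original signs; sum ranks with positive sign and with negative sign.
W+ = 4.5 + 6 + 4.5 + 2 = 17
W- = 1 + 3 = 4
(Check: W+ + W- = 21 should equal n(n+1)/2 = 21.)
Step 4: Test statistic W = min(W+, W-) = 4.
Step 5: Ties in |d|, so use the tie-corrected normal approximation.
        E[W] = n(n+1)/4 = 6*7/4 = 10.5.
        Tie groups: |d|=4 (t=2); sum(t^3 - t) = 6.
        Var[W] = n(n+1)(2n+1)/24 - sum(t^3-t)/48 = 546/24 - 6/48 = 22.625.
        z = (W - E[W]) / sqrt(Var[W]) = (4 - 10.5) / 4.7566 = -1.3665.
        Two-sided p = 2*Phi(z) = 0.171773.
Step 6: alpha = 0.05. fail to reject H0.

W+ = 17, W- = 4, W = min = 4, p = 0.171773, fail to reject H0.


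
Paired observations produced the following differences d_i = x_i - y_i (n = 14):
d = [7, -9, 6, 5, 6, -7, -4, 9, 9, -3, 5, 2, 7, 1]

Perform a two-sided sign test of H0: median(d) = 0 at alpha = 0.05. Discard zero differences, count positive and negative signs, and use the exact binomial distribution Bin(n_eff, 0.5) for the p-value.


Step 1: Discard zero differences. Original n = 14; n_eff = number of nonzero differences = 14.
Nonzero differences (with sign): +7, -9, +6, +5, +6, -7, -4, +9, +9, -3, +5, +2, +7, +1
Step 2: Count signs: positive = 10, negative = 4.
Step 3: Under H0: P(positive) = 0.5, so the number of positives S ~ Bin(14, 0.5).
Step 4: Two-sided exact p-value = sum of Bin(14,0.5) probabilities at or below the observed probability = 0.179565.
Step 5: alpha = 0.05. fail to reject H0.

n_eff = 14, pos = 10, neg = 4, p = 0.179565, fail to reject H0.


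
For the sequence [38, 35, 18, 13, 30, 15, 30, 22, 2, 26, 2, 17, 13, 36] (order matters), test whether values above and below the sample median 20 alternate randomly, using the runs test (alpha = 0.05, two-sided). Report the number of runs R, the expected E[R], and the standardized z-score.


Step 1: Compute median = 20; label A = above, B = below.
Labels in order: AABBABAABABBBA  (n_A = 7, n_B = 7)
Step 2: Count runs R = 9.
Step 3: Under H0 (random ordering), E[R] = 2*n_A*n_B/(n_A+n_B) + 1 = 2*7*7/14 + 1 = 8.0000.
        Var[R] = 2*n_A*n_B*(2*n_A*n_B - n_A - n_B) / ((n_A+n_B)^2 * (n_A+n_B-1)) = 8232/2548 = 3.2308.
        SD[R] = 1.7974.
Step 4: Continuity-corrected z = (R - 0.5 - E[R]) / SD[R] = (9 - 0.5 - 8.0000) / 1.7974 = 0.2782.
Step 5: Two-sided p-value via normal approximation = 2*(1 - Phi(|z|)) = 0.780879.
Step 6: alpha = 0.05. fail to reject H0.

R = 9, z = 0.2782, p = 0.780879, fail to reject H0.


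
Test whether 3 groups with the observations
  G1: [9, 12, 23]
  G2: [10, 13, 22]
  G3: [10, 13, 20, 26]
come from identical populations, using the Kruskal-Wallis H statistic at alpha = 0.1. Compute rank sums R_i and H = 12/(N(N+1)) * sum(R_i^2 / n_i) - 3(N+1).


Step 1: Combine all N = 10 observations and assign midranks.
sorted (value, group, rank): (9,G1,1), (10,G2,2.5), (10,G3,2.5), (12,G1,4), (13,G2,5.5), (13,G3,5.5), (20,G3,7), (22,G2,8), (23,G1,9), (26,G3,10)
Step 2: Sum ranks within each group.
R_1 = 14 (n_1 = 3)
R_2 = 16 (n_2 = 3)
R_3 = 25 (n_3 = 4)
Step 3: H = 12/(N(N+1)) * sum(R_i^2/n_i) - 3(N+1)
     = 12/(10*11) * (14^2/3 + 16^2/3 + 25^2/4) - 3*11
     = 0.109091 * 306.917 - 33
     = 0.481818.
Step 4: Ties present; correction factor C = 1 - 12/(10^3 - 10) = 0.987879. Corrected H = 0.481818 / 0.987879 = 0.487730.
Step 5: Under H0, H ~ chi^2(2); p-value = 0.783593.
Step 6: alpha = 0.1. fail to reject H0.

H = 0.4877, df = 2, p = 0.783593, fail to reject H0.


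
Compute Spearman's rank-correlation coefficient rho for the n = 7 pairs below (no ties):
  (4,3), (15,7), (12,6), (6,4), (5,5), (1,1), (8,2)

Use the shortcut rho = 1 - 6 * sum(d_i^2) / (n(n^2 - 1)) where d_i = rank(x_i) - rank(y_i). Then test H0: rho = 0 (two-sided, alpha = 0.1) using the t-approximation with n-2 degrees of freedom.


Step 1: Rank x and y separately (midranks; no ties here).
rank(x): 4->2, 15->7, 12->6, 6->4, 5->3, 1->1, 8->5
rank(y): 3->3, 7->7, 6->6, 4->4, 5->5, 1->1, 2->2
Step 2: d_i = R_x(i) - R_y(i); compute d_i^2.
  (2-3)^2=1, (7-7)^2=0, (6-6)^2=0, (4-4)^2=0, (3-5)^2=4, (1-1)^2=0, (5-2)^2=9
sum(d^2) = 14.
Step 3: rho = 1 - 6*14 / (7*(7^2 - 1)) = 1 - 84/336 = 0.750000.
Step 4: Under H0, t = rho * sqrt((n-2)/(1-rho^2)) = 2.5355 ~ t(5).
Step 5: Two-sided p-value from the t-distribution with 5 df = 0.052181.
Step 6: alpha = 0.1. reject H0.

rho = 0.7500, p = 0.052181, reject H0 at alpha = 0.1.


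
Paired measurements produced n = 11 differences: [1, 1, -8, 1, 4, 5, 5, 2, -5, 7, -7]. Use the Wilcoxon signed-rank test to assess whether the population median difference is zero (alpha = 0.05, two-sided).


Step 1: Drop any zero differences (none here) and take |d_i|.
|d| = [1, 1, 8, 1, 4, 5, 5, 2, 5, 7, 7]
Step 2: Midrank |d_i| (ties get averaged ranks).
ranks: |1|->2, |1|->2, |8|->11, |1|->2, |4|->5, |5|->7, |5|->7, |2|->4, |5|->7, |7|->9.5, |7|->9.5
Step 3: Attach original signs; sum ranks with positive sign and with negative sign.
W+ = 2 + 2 + 2 + 5 + 7 + 7 + 4 + 9.5 = 38.5
W- = 11 + 7 + 9.5 = 27.5
(Check: W+ + W- = 66 should equal n(n+1)/2 = 66.)
Step 4: Test statistic W = min(W+, W-) = 27.5.
Step 5: Ties in |d|, so use the tie-corrected normal approximation.
        E[W] = n(n+1)/4 = 11*12/4 = 33.
        Tie groups: |d|=1 (t=3), |d|=5 (t=3), |d|=7 (t=2); sum(t^3 - t) = 54.
        Var[W] = n(n+1)(2n+1)/24 - sum(t^3-t)/48 = 3036/24 - 54/48 = 125.375.
        z = (W - E[W]) / sqrt(Var[W]) = (27.5 - 33) / 11.1971 = -0.4912.
        Two-sided p = 2*Phi(z) = 0.623286.
Step 6: alpha = 0.05. fail to reject H0.

W+ = 38.5, W- = 27.5, W = min = 27.5, p = 0.623286, fail to reject H0.


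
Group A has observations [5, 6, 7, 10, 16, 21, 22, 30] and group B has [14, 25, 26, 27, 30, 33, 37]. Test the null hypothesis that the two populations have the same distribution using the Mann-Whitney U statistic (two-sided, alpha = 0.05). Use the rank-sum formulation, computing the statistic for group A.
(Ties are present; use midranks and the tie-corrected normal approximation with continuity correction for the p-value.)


Step 1: Combine and sort all 15 observations; assign midranks.
sorted (value, group): (5,X), (6,X), (7,X), (10,X), (14,Y), (16,X), (21,X), (22,X), (25,Y), (26,Y), (27,Y), (30,X), (30,Y), (33,Y), (37,Y)
ranks: 5->1, 6->2, 7->3, 10->4, 14->5, 16->6, 21->7, 22->8, 25->9, 26->10, 27->11, 30->12.5, 30->12.5, 33->14, 37->15
Step 2: Rank sum for X: R1 = 1 + 2 + 3 + 4 + 6 + 7 + 8 + 12.5 = 43.5.
Step 3: U_X = R1 - n1(n1+1)/2 = 43.5 - 8*9/2 = 43.5 - 36 = 7.5.
       U_Y = n1*n2 - U_X = 56 - 7.5 = 48.5.
Step 4: Ties are present, so use the tie-corrected normal approximation (with continuity correction) for the p-value.
Step 5: p-value = 0.020524; compare to alpha = 0.05. reject H0.

U_X = 7.5, p = 0.020524, reject H0 at alpha = 0.05.


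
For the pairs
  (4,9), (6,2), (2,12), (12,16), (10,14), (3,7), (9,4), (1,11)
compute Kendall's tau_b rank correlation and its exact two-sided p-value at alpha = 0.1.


Step 1: Enumerate the 28 unordered pairs (i,j) with i<j and classify each by sign(x_j-x_i) * sign(y_j-y_i).
  (1,2):dx=+2,dy=-7->D; (1,3):dx=-2,dy=+3->D; (1,4):dx=+8,dy=+7->C; (1,5):dx=+6,dy=+5->C
  (1,6):dx=-1,dy=-2->C; (1,7):dx=+5,dy=-5->D; (1,8):dx=-3,dy=+2->D; (2,3):dx=-4,dy=+10->D
  (2,4):dx=+6,dy=+14->C; (2,5):dx=+4,dy=+12->C; (2,6):dx=-3,dy=+5->D; (2,7):dx=+3,dy=+2->C
  (2,8):dx=-5,dy=+9->D; (3,4):dx=+10,dy=+4->C; (3,5):dx=+8,dy=+2->C; (3,6):dx=+1,dy=-5->D
  (3,7):dx=+7,dy=-8->D; (3,8):dx=-1,dy=-1->C; (4,5):dx=-2,dy=-2->C; (4,6):dx=-9,dy=-9->C
  (4,7):dx=-3,dy=-12->C; (4,8):dx=-11,dy=-5->C; (5,6):dx=-7,dy=-7->C; (5,7):dx=-1,dy=-10->C
  (5,8):dx=-9,dy=-3->C; (6,7):dx=+6,dy=-3->D; (6,8):dx=-2,dy=+4->D; (7,8):dx=-8,dy=+7->D
Step 2: C = 16, D = 12, total pairs = 28.
Step 3: tau = (C - D)/(n(n-1)/2) = (16 - 12)/28 = 0.142857.
Step 4: Exact two-sided p-value (enumerate n! = 40320 permutations of y under H0): p = 0.719544.
Step 5: alpha = 0.1. fail to reject H0.

tau_b = 0.1429 (C=16, D=12), p = 0.719544, fail to reject H0.


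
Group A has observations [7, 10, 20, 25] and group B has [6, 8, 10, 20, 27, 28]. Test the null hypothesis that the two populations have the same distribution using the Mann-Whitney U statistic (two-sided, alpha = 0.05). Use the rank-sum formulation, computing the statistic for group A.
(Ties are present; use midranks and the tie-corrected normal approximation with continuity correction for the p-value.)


Step 1: Combine and sort all 10 observations; assign midranks.
sorted (value, group): (6,Y), (7,X), (8,Y), (10,X), (10,Y), (20,X), (20,Y), (25,X), (27,Y), (28,Y)
ranks: 6->1, 7->2, 8->3, 10->4.5, 10->4.5, 20->6.5, 20->6.5, 25->8, 27->9, 28->10
Step 2: Rank sum for X: R1 = 2 + 4.5 + 6.5 + 8 = 21.
Step 3: U_X = R1 - n1(n1+1)/2 = 21 - 4*5/2 = 21 - 10 = 11.
       U_Y = n1*n2 - U_X = 24 - 11 = 13.
Step 4: Ties are present, so use the tie-corrected normal approximation (with continuity correction) for the p-value.
Step 5: p-value = 0.914589; compare to alpha = 0.05. fail to reject H0.

U_X = 11, p = 0.914589, fail to reject H0 at alpha = 0.05.


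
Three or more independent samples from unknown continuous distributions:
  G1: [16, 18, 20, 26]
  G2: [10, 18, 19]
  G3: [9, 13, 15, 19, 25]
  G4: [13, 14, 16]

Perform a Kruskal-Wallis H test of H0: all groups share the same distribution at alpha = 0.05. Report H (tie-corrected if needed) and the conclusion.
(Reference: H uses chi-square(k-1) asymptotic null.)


Step 1: Combine all N = 15 observations and assign midranks.
sorted (value, group, rank): (9,G3,1), (10,G2,2), (13,G3,3.5), (13,G4,3.5), (14,G4,5), (15,G3,6), (16,G1,7.5), (16,G4,7.5), (18,G1,9.5), (18,G2,9.5), (19,G2,11.5), (19,G3,11.5), (20,G1,13), (25,G3,14), (26,G1,15)
Step 2: Sum ranks within each group.
R_1 = 45 (n_1 = 4)
R_2 = 23 (n_2 = 3)
R_3 = 36 (n_3 = 5)
R_4 = 16 (n_4 = 3)
Step 3: H = 12/(N(N+1)) * sum(R_i^2/n_i) - 3(N+1)
     = 12/(15*16) * (45^2/4 + 23^2/3 + 36^2/5 + 16^2/3) - 3*16
     = 0.050000 * 1027.12 - 48
     = 3.355833.
Step 4: Ties present; correction factor C = 1 - 24/(15^3 - 15) = 0.992857. Corrected H = 3.355833 / 0.992857 = 3.379976.
Step 5: Under H0, H ~ chi^2(3); p-value = 0.336666.
Step 6: alpha = 0.05. fail to reject H0.

H = 3.3800, df = 3, p = 0.336666, fail to reject H0.
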